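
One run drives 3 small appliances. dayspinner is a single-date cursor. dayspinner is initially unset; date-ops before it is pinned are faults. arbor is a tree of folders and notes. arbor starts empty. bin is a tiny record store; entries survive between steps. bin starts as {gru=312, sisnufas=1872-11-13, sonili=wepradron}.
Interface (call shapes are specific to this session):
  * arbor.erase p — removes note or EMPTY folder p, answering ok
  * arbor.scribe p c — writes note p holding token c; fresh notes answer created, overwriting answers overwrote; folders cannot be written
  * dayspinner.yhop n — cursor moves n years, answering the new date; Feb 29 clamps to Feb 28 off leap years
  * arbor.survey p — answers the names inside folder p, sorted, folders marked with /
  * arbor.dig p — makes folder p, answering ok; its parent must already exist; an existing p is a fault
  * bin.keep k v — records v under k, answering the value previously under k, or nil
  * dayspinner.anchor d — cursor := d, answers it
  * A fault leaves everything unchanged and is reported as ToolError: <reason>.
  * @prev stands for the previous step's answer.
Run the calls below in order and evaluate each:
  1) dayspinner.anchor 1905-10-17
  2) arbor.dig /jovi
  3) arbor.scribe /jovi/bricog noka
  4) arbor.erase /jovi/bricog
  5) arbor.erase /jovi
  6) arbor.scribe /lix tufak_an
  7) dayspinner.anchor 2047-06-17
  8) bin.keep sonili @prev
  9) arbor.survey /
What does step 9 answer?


Act: dayspinner.anchor[d→1905-10-17]
Obs: 1905-10-17
Act: arbor.dig[p→/jovi]
Obs: ok
Act: arbor.scribe[p→/jovi/bricog; c→noka]
Obs: created
Act: arbor.erase[p→/jovi/bricog]
Obs: ok
Act: arbor.erase[p→/jovi]
Obs: ok
Act: arbor.scribe[p→/lix; c→tufak_an]
Obs: created
Act: dayspinner.anchor[d→2047-06-17]
Obs: 2047-06-17
Act: bin.keep[k→sonili; v→@prev]
Obs: wepradron
Act: arbor.survey[p→/]
Obs: [lix]

Answer: [lix]


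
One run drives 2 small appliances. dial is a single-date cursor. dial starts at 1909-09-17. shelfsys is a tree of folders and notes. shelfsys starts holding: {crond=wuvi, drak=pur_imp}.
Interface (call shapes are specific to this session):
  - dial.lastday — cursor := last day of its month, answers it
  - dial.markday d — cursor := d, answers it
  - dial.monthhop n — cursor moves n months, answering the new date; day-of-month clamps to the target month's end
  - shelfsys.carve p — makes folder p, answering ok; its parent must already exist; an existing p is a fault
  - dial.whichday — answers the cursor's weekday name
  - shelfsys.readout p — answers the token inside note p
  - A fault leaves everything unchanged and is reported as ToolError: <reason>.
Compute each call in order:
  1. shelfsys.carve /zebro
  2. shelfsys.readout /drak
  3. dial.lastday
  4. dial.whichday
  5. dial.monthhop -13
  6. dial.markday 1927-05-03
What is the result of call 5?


Answer: 1908-08-30

Derivation:
% shelfsys.carve(/zebro) : ok
% shelfsys.readout(/drak) : pur_imp
% dial.lastday() : 1909-09-30
% dial.whichday() : Thursday
% dial.monthhop(-13) : 1908-08-30
% dial.markday(1927-05-03) : 1927-05-03


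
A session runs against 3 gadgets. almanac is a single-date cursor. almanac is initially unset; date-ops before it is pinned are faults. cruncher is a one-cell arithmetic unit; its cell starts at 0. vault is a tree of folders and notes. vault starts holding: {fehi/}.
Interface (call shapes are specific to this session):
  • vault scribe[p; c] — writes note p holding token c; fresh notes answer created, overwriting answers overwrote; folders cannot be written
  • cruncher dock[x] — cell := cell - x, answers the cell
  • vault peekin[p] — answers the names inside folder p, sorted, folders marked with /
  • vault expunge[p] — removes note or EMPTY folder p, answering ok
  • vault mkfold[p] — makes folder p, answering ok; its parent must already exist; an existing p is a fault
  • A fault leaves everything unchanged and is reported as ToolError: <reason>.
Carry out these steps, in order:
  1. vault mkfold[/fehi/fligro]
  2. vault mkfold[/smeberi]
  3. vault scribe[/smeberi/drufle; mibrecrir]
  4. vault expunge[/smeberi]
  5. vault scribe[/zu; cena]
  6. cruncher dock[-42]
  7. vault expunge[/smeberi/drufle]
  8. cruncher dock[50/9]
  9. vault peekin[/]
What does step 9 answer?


Answer: [fehi/, smeberi/, zu]

Derivation:
>> vault mkfold(p=/fehi/fligro)
<< ok
>> vault mkfold(p=/smeberi)
<< ok
>> vault scribe(p=/smeberi/drufle, c=mibrecrir)
<< created
>> vault expunge(p=/smeberi)
<< ToolError: not empty
>> vault scribe(p=/zu, c=cena)
<< created
>> cruncher dock(x=-42)
<< 42
>> vault expunge(p=/smeberi/drufle)
<< ok
>> cruncher dock(x=50/9)
<< 328/9
>> vault peekin(p=/)
<< [fehi/, smeberi/, zu]


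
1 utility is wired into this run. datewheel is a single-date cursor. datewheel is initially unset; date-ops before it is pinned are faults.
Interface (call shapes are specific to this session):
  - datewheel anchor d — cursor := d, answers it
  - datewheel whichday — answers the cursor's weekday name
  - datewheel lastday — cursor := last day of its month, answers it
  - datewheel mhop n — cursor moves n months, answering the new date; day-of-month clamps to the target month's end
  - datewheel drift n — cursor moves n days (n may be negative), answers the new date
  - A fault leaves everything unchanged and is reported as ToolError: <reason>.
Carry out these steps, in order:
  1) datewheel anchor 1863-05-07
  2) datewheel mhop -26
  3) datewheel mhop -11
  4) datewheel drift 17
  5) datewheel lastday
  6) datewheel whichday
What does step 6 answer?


Answer: Monday

Derivation:
>>> datewheel anchor 1863-05-07
[out] 1863-05-07
>>> datewheel mhop -26
[out] 1861-03-07
>>> datewheel mhop -11
[out] 1860-04-07
>>> datewheel drift 17
[out] 1860-04-24
>>> datewheel lastday
[out] 1860-04-30
>>> datewheel whichday
[out] Monday


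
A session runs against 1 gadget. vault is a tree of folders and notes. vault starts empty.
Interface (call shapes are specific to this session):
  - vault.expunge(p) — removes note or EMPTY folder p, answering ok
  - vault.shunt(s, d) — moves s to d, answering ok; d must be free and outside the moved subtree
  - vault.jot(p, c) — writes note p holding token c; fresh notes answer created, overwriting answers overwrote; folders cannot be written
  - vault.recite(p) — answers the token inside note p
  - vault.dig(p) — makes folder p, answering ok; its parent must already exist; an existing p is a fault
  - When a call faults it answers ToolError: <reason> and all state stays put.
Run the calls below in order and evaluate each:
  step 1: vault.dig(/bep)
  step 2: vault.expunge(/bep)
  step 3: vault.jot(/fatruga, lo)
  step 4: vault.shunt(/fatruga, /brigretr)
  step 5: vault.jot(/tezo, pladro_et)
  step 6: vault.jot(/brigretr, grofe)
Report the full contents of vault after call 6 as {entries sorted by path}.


Calling dig(p: /bep), yielding ok.
I call expunge(p: /bep), giving ok.
I run jot(p: /fatruga, c: lo), which returns created.
Next I call shunt(s: /fatruga, d: /brigretr), and see ok.
Using jot(p: /tezo, c: pladro_et), → created.
I use jot(p: /brigretr, c: grofe), — result: overwrote.

Answer: {brigretr=grofe, tezo=pladro_et}


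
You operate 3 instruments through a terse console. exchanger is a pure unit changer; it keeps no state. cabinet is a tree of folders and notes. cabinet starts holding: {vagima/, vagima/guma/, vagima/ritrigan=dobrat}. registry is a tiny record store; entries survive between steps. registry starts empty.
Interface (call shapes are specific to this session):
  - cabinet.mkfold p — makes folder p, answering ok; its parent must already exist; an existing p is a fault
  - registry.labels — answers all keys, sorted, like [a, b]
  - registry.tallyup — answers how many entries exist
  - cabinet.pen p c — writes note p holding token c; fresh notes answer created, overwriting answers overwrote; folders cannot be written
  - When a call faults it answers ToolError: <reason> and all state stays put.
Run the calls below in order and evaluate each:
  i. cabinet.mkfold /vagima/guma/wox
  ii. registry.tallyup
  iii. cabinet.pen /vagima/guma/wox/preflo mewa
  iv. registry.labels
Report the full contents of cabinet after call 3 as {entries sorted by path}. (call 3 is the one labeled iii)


Answer: {vagima/, vagima/guma/, vagima/guma/wox/, vagima/guma/wox/preflo=mewa, vagima/ritrigan=dobrat}

Derivation:
I invoke cabinet.mkfold passing p: /vagima/guma/wox, which returns ok.
Now I run registry.tallyup(), — result: 0.
I try cabinet.pen passing p: /vagima/guma/wox/preflo, c: mewa, yielding created.
Using registry.labels(), → [].


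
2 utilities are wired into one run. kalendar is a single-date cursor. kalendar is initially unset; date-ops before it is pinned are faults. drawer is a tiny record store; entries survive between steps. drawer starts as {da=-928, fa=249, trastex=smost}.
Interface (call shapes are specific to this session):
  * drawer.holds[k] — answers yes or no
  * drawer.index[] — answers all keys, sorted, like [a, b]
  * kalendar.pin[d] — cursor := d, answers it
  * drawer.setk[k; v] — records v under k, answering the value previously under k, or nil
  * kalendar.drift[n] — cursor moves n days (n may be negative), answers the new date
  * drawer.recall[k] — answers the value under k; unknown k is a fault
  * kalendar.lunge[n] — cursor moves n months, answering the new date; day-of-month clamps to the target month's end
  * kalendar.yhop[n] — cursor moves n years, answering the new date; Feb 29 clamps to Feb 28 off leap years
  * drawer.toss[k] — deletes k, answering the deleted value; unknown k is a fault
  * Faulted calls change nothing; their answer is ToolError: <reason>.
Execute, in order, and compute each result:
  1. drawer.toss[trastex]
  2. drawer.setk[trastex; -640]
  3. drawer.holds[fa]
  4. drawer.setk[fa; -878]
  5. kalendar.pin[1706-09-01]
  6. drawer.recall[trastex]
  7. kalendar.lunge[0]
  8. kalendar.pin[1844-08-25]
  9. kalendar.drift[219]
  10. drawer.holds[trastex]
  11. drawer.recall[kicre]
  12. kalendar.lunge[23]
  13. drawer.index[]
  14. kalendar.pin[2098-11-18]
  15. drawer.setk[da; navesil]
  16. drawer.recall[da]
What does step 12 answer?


I call drawer.toss using k=trastex, and get smost.
I try drawer.setk using k=trastex, v=-640, and see nil.
Using drawer.holds using k=fa, yielding yes.
I invoke drawer.setk using k=fa, v=-878, — result: 249.
Calling kalendar.pin using d=1706-09-01, → 1706-09-01.
I use drawer.recall using k=trastex, — result: -640.
Then kalendar.lunge using n=0: 1706-09-01.
Now I run kalendar.pin using d=1844-08-25, and observe 1844-08-25.
Next I call kalendar.drift using n=219, giving 1845-04-01.
Next I call drawer.holds using k=trastex, and observe yes.
I call drawer.recall using k=kicre, which returns ToolError: no such key kicre.
I call kalendar.lunge using n=23, yielding 1847-03-01.
Invoking drawer.index(), which returns [da, fa, trastex].
I use kalendar.pin using d=2098-11-18, and observe 2098-11-18.
Calling drawer.setk using k=da, v=navesil, → -928.
Calling drawer.recall using k=da, which returns navesil.

Answer: 1847-03-01


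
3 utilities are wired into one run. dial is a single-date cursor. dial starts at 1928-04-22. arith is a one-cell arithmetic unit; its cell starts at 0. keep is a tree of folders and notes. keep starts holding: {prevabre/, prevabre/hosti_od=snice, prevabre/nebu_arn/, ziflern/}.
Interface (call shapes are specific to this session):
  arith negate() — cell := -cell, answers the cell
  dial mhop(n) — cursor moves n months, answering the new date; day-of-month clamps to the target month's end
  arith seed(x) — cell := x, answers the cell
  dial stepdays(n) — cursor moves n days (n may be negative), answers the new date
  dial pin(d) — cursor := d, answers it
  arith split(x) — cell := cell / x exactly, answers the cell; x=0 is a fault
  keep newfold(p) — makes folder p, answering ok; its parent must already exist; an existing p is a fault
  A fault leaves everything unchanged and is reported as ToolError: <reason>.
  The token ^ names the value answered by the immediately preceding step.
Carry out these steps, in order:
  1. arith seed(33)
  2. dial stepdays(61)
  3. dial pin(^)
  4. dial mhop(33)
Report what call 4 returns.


;; arith seed(33) : 33
;; dial stepdays(61) : 1928-06-22
;; dial pin(^) : 1928-06-22
;; dial mhop(33) : 1931-03-22

Answer: 1931-03-22


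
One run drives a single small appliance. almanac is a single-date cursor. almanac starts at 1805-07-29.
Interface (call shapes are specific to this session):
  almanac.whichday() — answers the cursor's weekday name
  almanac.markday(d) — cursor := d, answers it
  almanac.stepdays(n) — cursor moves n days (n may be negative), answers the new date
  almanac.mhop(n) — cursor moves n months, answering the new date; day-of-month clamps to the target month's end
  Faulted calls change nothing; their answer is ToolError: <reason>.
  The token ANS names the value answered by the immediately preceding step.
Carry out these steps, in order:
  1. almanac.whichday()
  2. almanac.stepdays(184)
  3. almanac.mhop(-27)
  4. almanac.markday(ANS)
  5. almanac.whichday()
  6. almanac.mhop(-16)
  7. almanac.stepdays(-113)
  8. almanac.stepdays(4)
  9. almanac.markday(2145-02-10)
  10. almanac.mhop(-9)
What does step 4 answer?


Answer: 1803-10-29

Derivation:
·→ almanac.whichday()
·← Monday
·→ almanac.stepdays(n='184')
·← 1806-01-29
·→ almanac.mhop(n='-27')
·← 1803-10-29
·→ almanac.markday(d='ANS')
·← 1803-10-29
·→ almanac.whichday()
·← Saturday
·→ almanac.mhop(n='-16')
·← 1802-06-29
·→ almanac.stepdays(n='-113')
·← 1802-03-08
·→ almanac.stepdays(n='4')
·← 1802-03-12
·→ almanac.markday(d='2145-02-10')
·← 2145-02-10
·→ almanac.mhop(n='-9')
·← 2144-05-10


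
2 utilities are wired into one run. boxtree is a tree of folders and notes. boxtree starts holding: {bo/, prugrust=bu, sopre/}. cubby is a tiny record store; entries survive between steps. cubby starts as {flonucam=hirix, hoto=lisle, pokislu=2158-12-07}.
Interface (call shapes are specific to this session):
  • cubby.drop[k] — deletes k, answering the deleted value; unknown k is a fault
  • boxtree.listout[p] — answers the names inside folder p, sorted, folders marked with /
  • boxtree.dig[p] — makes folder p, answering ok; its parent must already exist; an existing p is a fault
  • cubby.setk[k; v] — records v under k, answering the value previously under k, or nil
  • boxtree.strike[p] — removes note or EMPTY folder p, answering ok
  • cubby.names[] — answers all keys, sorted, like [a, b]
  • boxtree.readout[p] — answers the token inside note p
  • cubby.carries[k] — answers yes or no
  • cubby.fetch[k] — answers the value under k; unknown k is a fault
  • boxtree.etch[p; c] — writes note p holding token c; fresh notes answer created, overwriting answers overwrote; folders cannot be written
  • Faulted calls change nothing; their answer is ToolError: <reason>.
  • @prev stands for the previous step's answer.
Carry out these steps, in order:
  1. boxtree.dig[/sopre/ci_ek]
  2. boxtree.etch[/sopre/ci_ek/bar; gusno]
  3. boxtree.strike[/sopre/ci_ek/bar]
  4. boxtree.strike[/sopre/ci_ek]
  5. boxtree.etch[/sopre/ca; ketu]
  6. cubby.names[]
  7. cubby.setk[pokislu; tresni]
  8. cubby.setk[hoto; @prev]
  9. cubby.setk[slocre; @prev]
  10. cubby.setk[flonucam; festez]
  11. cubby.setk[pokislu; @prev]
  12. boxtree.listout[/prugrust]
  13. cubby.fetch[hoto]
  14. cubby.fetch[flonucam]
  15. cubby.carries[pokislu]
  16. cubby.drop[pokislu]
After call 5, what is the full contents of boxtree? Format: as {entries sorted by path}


Answer: {bo/, prugrust=bu, sopre/, sopre/ca=ketu}

Derivation:
Step: dig[p: /sopre/ci_ek]
Result: ok
Step: etch[p: /sopre/ci_ek/bar; c: gusno]
Result: created
Step: strike[p: /sopre/ci_ek/bar]
Result: ok
Step: strike[p: /sopre/ci_ek]
Result: ok
Step: etch[p: /sopre/ca; c: ketu]
Result: created
Step: names[]
Result: [flonucam, hoto, pokislu]
Step: setk[k: pokislu; v: tresni]
Result: 2158-12-07
Step: setk[k: hoto; v: @prev]
Result: lisle
Step: setk[k: slocre; v: @prev]
Result: nil
Step: setk[k: flonucam; v: festez]
Result: hirix
Step: setk[k: pokislu; v: @prev]
Result: tresni
Step: listout[p: /prugrust]
Result: ToolError: not a directory
Step: fetch[k: hoto]
Result: 2158-12-07
Step: fetch[k: flonucam]
Result: festez
Step: carries[k: pokislu]
Result: yes
Step: drop[k: pokislu]
Result: hirix


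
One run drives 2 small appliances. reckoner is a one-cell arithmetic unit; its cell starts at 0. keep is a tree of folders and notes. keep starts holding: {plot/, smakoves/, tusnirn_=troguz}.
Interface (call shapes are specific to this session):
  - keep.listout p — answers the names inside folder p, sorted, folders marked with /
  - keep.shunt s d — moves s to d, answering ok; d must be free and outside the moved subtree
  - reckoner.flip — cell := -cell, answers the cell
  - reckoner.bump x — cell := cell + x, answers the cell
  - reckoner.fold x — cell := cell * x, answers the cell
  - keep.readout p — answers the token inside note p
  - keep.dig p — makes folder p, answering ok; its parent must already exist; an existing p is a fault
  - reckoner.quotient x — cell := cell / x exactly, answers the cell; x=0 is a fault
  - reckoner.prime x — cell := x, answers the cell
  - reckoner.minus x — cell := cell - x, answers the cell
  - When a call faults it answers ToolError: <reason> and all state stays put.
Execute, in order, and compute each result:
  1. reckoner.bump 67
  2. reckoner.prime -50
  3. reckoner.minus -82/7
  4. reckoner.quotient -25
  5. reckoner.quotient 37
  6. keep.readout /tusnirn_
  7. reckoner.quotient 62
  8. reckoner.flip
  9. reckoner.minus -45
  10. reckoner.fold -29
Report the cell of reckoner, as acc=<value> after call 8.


Answer: acc=-134/200725

Derivation:
Using bump using x: 67: 67.
Invoking prime using x: -50, and get -50.
Now I run minus using x: -82/7, and observe -268/7.
I call quotient using x: -25, — result: 268/175.
Next I call quotient using x: 37, which returns 268/6475.
I try readout using p: /tusnirn_: troguz.
Then quotient using x: 62: 134/200725.
Now I run flip(), and see -134/200725.
I call minus using x: -45, — result: 9032491/200725.
I invoke fold using x: -29, — result: -261942239/200725.


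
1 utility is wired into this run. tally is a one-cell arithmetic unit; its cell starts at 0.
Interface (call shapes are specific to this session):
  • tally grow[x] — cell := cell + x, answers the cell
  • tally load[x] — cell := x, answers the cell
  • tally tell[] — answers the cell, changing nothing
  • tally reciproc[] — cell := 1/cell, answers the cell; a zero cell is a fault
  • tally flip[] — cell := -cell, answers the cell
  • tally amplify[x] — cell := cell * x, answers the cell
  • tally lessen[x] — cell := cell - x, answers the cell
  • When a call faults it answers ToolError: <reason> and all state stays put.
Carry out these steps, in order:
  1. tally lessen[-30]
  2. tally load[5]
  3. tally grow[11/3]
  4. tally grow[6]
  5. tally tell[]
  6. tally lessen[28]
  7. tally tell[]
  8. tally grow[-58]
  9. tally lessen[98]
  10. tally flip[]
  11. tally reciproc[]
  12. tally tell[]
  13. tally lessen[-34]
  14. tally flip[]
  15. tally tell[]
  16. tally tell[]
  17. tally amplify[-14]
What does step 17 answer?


[in] tally lessen x→-30
:: 30
[in] tally load x→5
:: 5
[in] tally grow x→11/3
:: 26/3
[in] tally grow x→6
:: 44/3
[in] tally tell
:: 44/3
[in] tally lessen x→28
:: -40/3
[in] tally tell
:: -40/3
[in] tally grow x→-58
:: -214/3
[in] tally lessen x→98
:: -508/3
[in] tally flip
:: 508/3
[in] tally reciproc
:: 3/508
[in] tally tell
:: 3/508
[in] tally lessen x→-34
:: 17275/508
[in] tally flip
:: -17275/508
[in] tally tell
:: -17275/508
[in] tally tell
:: -17275/508
[in] tally amplify x→-14
:: 120925/254

Answer: 120925/254


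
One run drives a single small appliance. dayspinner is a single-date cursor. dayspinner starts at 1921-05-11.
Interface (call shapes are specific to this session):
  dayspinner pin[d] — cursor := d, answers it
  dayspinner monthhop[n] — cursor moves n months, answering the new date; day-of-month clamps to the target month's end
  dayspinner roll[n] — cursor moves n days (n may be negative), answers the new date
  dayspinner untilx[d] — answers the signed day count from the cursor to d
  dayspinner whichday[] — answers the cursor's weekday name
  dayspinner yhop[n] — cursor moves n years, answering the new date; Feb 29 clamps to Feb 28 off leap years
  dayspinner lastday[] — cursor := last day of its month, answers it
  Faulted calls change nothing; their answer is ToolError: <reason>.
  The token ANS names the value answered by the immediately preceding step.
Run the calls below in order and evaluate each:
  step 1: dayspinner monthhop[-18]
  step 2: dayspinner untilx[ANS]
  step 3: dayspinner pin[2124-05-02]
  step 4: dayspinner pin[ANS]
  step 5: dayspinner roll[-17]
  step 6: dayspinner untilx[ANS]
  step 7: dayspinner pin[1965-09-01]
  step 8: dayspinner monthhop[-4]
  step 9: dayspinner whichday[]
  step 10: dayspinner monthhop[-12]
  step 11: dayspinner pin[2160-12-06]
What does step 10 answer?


Answer: 1964-05-01

Derivation:
~$ dayspinner monthhop n: -18
[out] 1919-11-11
~$ dayspinner untilx d: ANS
[out] 0
~$ dayspinner pin d: 2124-05-02
[out] 2124-05-02
~$ dayspinner pin d: ANS
[out] 2124-05-02
~$ dayspinner roll n: -17
[out] 2124-04-15
~$ dayspinner untilx d: ANS
[out] 0
~$ dayspinner pin d: 1965-09-01
[out] 1965-09-01
~$ dayspinner monthhop n: -4
[out] 1965-05-01
~$ dayspinner whichday
[out] Saturday
~$ dayspinner monthhop n: -12
[out] 1964-05-01
~$ dayspinner pin d: 2160-12-06
[out] 2160-12-06


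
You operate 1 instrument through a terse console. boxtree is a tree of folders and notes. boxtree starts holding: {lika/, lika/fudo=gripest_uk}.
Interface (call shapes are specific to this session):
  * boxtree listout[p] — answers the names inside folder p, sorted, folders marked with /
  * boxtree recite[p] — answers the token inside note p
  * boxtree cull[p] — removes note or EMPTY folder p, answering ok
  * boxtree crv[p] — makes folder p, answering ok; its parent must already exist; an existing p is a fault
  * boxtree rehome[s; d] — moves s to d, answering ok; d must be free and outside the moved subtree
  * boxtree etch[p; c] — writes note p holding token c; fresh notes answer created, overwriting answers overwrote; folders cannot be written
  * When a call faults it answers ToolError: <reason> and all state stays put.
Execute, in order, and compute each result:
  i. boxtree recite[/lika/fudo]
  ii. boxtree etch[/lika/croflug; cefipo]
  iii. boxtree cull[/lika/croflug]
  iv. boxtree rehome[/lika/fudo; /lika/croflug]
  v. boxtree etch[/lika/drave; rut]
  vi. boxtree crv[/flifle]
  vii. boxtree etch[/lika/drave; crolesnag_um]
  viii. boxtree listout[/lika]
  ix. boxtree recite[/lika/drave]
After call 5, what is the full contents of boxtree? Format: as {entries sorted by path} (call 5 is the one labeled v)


==> boxtree recite(p: /lika/fudo)
<== gripest_uk
==> boxtree etch(p: /lika/croflug, c: cefipo)
<== created
==> boxtree cull(p: /lika/croflug)
<== ok
==> boxtree rehome(s: /lika/fudo, d: /lika/croflug)
<== ok
==> boxtree etch(p: /lika/drave, c: rut)
<== created
==> boxtree crv(p: /flifle)
<== ok
==> boxtree etch(p: /lika/drave, c: crolesnag_um)
<== overwrote
==> boxtree listout(p: /lika)
<== [croflug, drave]
==> boxtree recite(p: /lika/drave)
<== crolesnag_um

Answer: {lika/, lika/croflug=gripest_uk, lika/drave=rut}


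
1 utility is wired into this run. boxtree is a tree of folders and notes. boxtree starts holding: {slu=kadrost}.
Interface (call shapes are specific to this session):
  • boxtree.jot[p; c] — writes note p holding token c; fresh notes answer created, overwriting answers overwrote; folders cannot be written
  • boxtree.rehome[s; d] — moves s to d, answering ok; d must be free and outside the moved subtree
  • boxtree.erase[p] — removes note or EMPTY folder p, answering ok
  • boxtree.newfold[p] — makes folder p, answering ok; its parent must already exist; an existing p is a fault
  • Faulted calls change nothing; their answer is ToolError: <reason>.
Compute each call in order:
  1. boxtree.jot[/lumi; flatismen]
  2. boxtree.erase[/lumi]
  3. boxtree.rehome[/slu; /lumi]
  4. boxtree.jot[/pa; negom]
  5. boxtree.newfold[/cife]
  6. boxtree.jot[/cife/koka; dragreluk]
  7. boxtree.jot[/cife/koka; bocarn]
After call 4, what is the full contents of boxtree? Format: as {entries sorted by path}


Act: jot[p=/lumi; c=flatismen]
Obs: created
Act: erase[p=/lumi]
Obs: ok
Act: rehome[s=/slu; d=/lumi]
Obs: ok
Act: jot[p=/pa; c=negom]
Obs: created
Act: newfold[p=/cife]
Obs: ok
Act: jot[p=/cife/koka; c=dragreluk]
Obs: created
Act: jot[p=/cife/koka; c=bocarn]
Obs: overwrote

Answer: {lumi=kadrost, pa=negom}


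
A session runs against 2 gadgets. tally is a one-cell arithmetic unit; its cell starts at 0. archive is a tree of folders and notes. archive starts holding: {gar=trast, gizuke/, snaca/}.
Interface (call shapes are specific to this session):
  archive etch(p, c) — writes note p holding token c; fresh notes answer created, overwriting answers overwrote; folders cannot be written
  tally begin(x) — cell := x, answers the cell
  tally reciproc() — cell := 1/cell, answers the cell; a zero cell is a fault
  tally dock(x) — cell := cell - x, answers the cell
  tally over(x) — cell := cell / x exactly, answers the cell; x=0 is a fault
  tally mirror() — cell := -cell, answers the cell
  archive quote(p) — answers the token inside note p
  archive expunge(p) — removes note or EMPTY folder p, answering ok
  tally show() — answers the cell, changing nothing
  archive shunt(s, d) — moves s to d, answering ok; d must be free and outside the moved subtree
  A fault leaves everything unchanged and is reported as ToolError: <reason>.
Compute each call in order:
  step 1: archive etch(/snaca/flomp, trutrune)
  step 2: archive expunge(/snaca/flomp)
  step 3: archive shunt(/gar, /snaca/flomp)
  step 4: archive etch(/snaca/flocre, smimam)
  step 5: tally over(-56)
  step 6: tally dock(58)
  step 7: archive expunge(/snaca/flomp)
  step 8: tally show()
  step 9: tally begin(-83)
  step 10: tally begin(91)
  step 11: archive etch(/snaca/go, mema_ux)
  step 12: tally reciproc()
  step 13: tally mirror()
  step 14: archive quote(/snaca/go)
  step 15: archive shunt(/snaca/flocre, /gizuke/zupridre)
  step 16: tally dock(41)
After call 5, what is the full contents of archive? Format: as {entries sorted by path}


Answer: {gizuke/, snaca/, snaca/flocre=smimam, snaca/flomp=trast}

Derivation:
! archive etch(p=/snaca/flomp, c=trutrune) == created
! archive expunge(p=/snaca/flomp) == ok
! archive shunt(s=/gar, d=/snaca/flomp) == ok
! archive etch(p=/snaca/flocre, c=smimam) == created
! tally over(x=-56) == 0
! tally dock(x=58) == -58
! archive expunge(p=/snaca/flomp) == ok
! tally show() == -58
! tally begin(x=-83) == -83
! tally begin(x=91) == 91
! archive etch(p=/snaca/go, c=mema_ux) == created
! tally reciproc() == 1/91
! tally mirror() == -1/91
! archive quote(p=/snaca/go) == mema_ux
! archive shunt(s=/snaca/flocre, d=/gizuke/zupridre) == ok
! tally dock(x=41) == -3732/91


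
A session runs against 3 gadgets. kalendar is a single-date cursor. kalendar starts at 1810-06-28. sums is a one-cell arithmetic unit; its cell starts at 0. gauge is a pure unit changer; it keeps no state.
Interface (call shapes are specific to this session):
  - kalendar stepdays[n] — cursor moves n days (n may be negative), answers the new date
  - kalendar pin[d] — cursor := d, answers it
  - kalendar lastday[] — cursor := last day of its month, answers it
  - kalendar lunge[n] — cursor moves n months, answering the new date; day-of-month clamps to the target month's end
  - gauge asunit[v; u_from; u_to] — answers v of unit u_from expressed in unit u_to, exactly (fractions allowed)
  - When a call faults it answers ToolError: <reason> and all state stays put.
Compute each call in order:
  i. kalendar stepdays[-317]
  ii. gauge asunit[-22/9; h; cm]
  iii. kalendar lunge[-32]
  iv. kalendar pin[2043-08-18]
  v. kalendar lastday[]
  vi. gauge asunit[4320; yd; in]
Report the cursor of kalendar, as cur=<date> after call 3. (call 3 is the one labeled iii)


Do: kalendar stepdays[-317]
See: 1809-08-15
Do: gauge asunit[-22/9; h; cm]
See: ToolError: incompatible units
Do: kalendar lunge[-32]
See: 1806-12-15
Do: kalendar pin[2043-08-18]
See: 2043-08-18
Do: kalendar lastday[]
See: 2043-08-31
Do: gauge asunit[4320; yd; in]
See: 155520

Answer: cur=1806-12-15


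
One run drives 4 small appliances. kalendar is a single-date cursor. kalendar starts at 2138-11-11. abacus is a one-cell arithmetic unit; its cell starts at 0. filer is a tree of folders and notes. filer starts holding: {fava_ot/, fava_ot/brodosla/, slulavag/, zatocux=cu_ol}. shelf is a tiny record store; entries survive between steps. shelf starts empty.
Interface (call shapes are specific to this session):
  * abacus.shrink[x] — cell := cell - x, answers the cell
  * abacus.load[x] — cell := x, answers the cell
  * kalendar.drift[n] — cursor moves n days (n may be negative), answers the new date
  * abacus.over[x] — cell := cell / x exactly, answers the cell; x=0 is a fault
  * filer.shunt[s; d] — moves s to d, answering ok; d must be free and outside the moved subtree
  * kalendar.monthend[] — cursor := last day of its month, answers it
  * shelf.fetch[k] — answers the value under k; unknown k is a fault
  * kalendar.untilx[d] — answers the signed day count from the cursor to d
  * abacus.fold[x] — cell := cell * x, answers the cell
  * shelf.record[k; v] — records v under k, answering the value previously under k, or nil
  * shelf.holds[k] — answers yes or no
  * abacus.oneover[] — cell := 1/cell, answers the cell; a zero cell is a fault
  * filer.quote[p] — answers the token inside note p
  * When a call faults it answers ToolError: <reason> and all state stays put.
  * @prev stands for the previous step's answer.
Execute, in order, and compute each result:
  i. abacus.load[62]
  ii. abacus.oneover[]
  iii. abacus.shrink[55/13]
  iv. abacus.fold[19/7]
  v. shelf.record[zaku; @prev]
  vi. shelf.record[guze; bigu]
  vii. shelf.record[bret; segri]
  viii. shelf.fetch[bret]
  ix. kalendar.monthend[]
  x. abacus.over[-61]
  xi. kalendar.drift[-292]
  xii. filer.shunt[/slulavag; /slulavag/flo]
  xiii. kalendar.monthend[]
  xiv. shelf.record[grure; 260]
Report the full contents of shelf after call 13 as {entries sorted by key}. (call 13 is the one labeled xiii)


CALL load[x: 62]
RET  62
CALL oneover[]
RET  1/62
CALL shrink[x: 55/13]
RET  -3397/806
CALL fold[x: 19/7]
RET  -64543/5642
CALL record[k: zaku; v: @prev]
RET  nil
CALL record[k: guze; v: bigu]
RET  nil
CALL record[k: bret; v: segri]
RET  nil
CALL fetch[k: bret]
RET  segri
CALL monthend[]
RET  2138-11-30
CALL over[x: -61]
RET  64543/344162
CALL drift[n: -292]
RET  2138-02-11
CALL shunt[s: /slulavag; d: /slulavag/flo]
RET  ToolError: into itself
CALL monthend[]
RET  2138-02-28
CALL record[k: grure; v: 260]
RET  nil

Answer: {bret=segri, guze=bigu, zaku=-64543/5642}


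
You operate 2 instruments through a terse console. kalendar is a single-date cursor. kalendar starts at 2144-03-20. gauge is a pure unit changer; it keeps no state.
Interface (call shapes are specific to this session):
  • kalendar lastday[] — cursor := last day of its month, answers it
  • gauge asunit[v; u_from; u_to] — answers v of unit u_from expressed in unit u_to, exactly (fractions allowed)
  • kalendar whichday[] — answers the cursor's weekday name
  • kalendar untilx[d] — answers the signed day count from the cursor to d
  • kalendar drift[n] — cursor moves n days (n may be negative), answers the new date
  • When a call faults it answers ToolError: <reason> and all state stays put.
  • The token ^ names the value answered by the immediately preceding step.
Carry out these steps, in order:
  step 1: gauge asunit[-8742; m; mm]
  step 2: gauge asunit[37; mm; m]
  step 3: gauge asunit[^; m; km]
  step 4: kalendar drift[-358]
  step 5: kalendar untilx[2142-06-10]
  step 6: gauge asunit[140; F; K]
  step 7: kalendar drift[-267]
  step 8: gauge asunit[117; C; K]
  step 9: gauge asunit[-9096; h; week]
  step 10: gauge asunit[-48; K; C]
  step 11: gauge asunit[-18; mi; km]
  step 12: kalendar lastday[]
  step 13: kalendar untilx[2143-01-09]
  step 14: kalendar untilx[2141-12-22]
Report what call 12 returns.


[in] gauge asunit -8742 m mm
= -8742000
[in] gauge asunit 37 mm m
= 37/1000
[in] gauge asunit ^ m km
= 37/1000000
[in] kalendar drift -358
= 2143-03-28
[in] kalendar untilx 2142-06-10
= -291
[in] gauge asunit 140 F K
= 6663/20
[in] kalendar drift -267
= 2142-07-04
[in] gauge asunit 117 C K
= 7803/20
[in] gauge asunit -9096 h week
= -379/7
[in] gauge asunit -48 K C
= -6423/20
[in] gauge asunit -18 mi km
= -452628/15625
[in] kalendar lastday
= 2142-07-31
[in] kalendar untilx 2143-01-09
= 162
[in] kalendar untilx 2141-12-22
= -221

Answer: 2142-07-31


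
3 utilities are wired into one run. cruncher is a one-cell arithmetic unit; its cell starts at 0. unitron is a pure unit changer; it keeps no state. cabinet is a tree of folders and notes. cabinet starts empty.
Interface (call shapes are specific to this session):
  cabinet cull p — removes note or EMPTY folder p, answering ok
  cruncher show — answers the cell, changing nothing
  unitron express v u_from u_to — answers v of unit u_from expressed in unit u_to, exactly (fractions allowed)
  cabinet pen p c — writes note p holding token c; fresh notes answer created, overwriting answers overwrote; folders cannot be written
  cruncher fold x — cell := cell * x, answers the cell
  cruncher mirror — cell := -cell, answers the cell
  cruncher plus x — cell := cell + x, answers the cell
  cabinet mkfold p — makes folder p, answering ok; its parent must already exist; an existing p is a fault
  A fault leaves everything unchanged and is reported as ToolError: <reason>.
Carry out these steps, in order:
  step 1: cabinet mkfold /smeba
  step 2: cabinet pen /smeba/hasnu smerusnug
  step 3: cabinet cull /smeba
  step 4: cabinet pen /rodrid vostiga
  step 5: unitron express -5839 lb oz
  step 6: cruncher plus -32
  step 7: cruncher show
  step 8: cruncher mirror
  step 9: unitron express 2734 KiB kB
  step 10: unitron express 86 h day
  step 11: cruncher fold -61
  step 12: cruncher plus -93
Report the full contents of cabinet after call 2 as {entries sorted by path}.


$ cabinet mkfold p: /smeba
= ok
$ cabinet pen p: /smeba/hasnu c: smerusnug
= created
$ cabinet cull p: /smeba
= ToolError: not empty
$ cabinet pen p: /rodrid c: vostiga
= created
$ unitron express v: -5839 u_from: lb u_to: oz
= -93424
$ cruncher plus x: -32
= -32
$ cruncher show
= -32
$ cruncher mirror
= 32
$ unitron express v: 2734 u_from: KiB u_to: kB
= 349952/125
$ unitron express v: 86 u_from: h u_to: day
= 43/12
$ cruncher fold x: -61
= -1952
$ cruncher plus x: -93
= -2045

Answer: {smeba/, smeba/hasnu=smerusnug}


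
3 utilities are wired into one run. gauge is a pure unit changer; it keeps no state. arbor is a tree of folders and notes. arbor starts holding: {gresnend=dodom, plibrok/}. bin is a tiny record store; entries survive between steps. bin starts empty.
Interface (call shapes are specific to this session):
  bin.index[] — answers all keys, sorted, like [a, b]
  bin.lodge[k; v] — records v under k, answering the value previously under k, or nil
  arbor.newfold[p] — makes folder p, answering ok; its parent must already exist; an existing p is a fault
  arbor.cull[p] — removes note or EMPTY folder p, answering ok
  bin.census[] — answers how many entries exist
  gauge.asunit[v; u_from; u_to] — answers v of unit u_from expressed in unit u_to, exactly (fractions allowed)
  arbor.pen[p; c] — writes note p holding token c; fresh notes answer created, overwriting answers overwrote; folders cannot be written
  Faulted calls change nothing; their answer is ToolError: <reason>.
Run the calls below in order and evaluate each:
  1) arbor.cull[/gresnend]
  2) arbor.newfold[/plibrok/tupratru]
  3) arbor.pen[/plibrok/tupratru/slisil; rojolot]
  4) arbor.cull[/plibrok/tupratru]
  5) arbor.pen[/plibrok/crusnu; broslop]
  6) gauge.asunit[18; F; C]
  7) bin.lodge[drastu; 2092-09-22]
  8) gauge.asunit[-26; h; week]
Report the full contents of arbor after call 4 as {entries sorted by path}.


% arbor.cull /gresnend
  ok
% arbor.newfold /plibrok/tupratru
  ok
% arbor.pen /plibrok/tupratru/slisil rojolot
  created
% arbor.cull /plibrok/tupratru
  ToolError: not empty
% arbor.pen /plibrok/crusnu broslop
  created
% gauge.asunit 18 F C
  -70/9
% bin.lodge drastu 2092-09-22
  nil
% gauge.asunit -26 h week
  -13/84

Answer: {plibrok/, plibrok/tupratru/, plibrok/tupratru/slisil=rojolot}


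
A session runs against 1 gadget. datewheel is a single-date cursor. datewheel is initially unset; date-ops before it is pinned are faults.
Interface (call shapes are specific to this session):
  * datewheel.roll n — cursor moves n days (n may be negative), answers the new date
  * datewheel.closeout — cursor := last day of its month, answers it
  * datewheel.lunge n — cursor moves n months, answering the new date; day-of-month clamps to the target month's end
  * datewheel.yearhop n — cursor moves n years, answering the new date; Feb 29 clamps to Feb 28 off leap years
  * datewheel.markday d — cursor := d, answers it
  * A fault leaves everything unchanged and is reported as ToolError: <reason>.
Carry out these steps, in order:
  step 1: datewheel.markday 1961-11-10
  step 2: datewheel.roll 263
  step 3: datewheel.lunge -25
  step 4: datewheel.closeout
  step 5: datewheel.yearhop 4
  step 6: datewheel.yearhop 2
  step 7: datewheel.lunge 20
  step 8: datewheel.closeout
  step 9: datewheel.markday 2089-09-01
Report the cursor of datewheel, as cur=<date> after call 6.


Step: datewheel.markday[d: 1961-11-10]
Result: 1961-11-10
Step: datewheel.roll[n: 263]
Result: 1962-07-31
Step: datewheel.lunge[n: -25]
Result: 1960-06-30
Step: datewheel.closeout[]
Result: 1960-06-30
Step: datewheel.yearhop[n: 4]
Result: 1964-06-30
Step: datewheel.yearhop[n: 2]
Result: 1966-06-30
Step: datewheel.lunge[n: 20]
Result: 1968-02-29
Step: datewheel.closeout[]
Result: 1968-02-29
Step: datewheel.markday[d: 2089-09-01]
Result: 2089-09-01

Answer: cur=1966-06-30


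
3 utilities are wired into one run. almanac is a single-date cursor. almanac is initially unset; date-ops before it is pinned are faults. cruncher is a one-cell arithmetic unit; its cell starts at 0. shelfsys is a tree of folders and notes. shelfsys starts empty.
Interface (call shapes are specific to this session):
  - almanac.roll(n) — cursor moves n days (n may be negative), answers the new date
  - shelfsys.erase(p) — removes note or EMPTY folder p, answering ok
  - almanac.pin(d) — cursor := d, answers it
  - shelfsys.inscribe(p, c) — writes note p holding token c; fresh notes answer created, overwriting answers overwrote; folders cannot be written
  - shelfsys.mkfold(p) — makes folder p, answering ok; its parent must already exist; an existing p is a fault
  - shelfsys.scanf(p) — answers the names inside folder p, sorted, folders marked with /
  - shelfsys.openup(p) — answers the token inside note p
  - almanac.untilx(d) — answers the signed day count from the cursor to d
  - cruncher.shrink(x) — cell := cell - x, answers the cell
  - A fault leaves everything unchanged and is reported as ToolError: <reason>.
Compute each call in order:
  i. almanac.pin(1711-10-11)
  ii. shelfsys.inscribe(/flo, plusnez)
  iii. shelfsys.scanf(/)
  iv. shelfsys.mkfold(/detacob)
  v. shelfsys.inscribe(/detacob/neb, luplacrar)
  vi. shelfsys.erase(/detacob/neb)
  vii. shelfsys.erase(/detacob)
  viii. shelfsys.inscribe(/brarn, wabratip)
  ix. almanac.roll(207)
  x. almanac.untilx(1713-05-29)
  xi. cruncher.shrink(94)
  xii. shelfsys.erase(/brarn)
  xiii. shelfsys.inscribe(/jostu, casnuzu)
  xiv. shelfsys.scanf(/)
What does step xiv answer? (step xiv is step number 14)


Do: almanac.pin[d: 1711-10-11]
See: 1711-10-11
Do: shelfsys.inscribe[p: /flo; c: plusnez]
See: created
Do: shelfsys.scanf[p: /]
See: [flo]
Do: shelfsys.mkfold[p: /detacob]
See: ok
Do: shelfsys.inscribe[p: /detacob/neb; c: luplacrar]
See: created
Do: shelfsys.erase[p: /detacob/neb]
See: ok
Do: shelfsys.erase[p: /detacob]
See: ok
Do: shelfsys.inscribe[p: /brarn; c: wabratip]
See: created
Do: almanac.roll[n: 207]
See: 1712-05-05
Do: almanac.untilx[d: 1713-05-29]
See: 389
Do: cruncher.shrink[x: 94]
See: -94
Do: shelfsys.erase[p: /brarn]
See: ok
Do: shelfsys.inscribe[p: /jostu; c: casnuzu]
See: created
Do: shelfsys.scanf[p: /]
See: [flo, jostu]

Answer: [flo, jostu]
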